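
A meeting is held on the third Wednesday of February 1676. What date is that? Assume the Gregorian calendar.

February 19, 1676

February 1, 1676 is a Saturday.
The first Wednesday is therefore February 5 (4 days later).
The third Wednesday is 5 + 2×7 = February 19.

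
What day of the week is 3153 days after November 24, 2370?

Friday

Nov 24, 2370 is a Tuesday.
3153 mod 7 = 3, so 3153 days after a Tuesday is Tuesday + 3 = Friday.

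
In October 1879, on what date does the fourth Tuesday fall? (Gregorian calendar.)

October 1, 1879 is a Wednesday.
The first Tuesday is therefore October 7 (6 days later).
The fourth Tuesday is 7 + 3×7 = October 28.

October 28, 1879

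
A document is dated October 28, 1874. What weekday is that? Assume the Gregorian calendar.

Wednesday

Doomsday rule: the anchor day for the 1800s is Friday. For year 74: 74÷12 = 6 r 2, and 2÷4 = 0, so 6+2+0 = 8.
Friday + 8 ≡ Saturday — that's 1874's doomsday.
In October the doomsday date is Oct 10.
Oct 28 is 18 days after Oct 10; 18 mod 7 = 4, so Saturday + 4 = Wednesday.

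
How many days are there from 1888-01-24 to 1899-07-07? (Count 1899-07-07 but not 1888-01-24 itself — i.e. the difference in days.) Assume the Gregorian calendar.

Jan 24, 1888 → Jan 24, 1889: 366 days (Feb 29, 1888 is in that span).
Jan 24, 1889 → Jan 24, 1890: 365 days.
Jan 24, 1890 → Jan 24, 1891: 365 days.
Jan 24, 1891 → Jan 24, 1892: 365 days.
Jan 24, 1892 → Jan 24, 1893: 366 days (Feb 29, 1892 is in that span).
Jan 24, 1893 → Jan 24, 1894: 365 days.
Jan 24, 1894 → Jan 24, 1895: 365 days.
Jan 24, 1895 → Jan 24, 1896: 365 days.
Jan 24, 1896 → Jan 24, 1897: 366 days (Feb 29, 1896 is in that span).
Jan 24, 1897 → Jan 24, 1898: 365 days.
Jan 24, 1898 → Jan 24, 1899: 365 days.
Jan 24, 1899 → Feb 24, 1899: 31 days (January has 31).
Feb 24, 1899 → Mar 24, 1899: 28 days (February has 28).
Mar 24, 1899 → Apr 24, 1899: 31 days (March has 31).
Apr 24, 1899 → May 24, 1899: 30 days (April has 30).
May 24, 1899 → Jun 24, 1899: 31 days (May has 31).
Jun 24, 1899 → Jul 7, 1899: 13 days.
Total: 4182 days.

4182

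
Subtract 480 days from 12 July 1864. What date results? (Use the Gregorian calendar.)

−366 (one year; includes Feb 29, 1864) → Jul 12, 1863 (114 left).
−12 → Jun 30, 1863 (end of Jun, 30 days; 102 left).
−30 → May 31, 1863 (end of May, 31 days; 72 left).
−31 → Apr 30, 1863 (end of Apr, 30 days; 41 left).
−30 → Mar 31, 1863 (end of Mar, 31 days; 11 left).
−11 → Mar 20, 1863.

March 20, 1863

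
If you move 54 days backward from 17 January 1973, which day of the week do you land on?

Friday

Jan 17, 1973 is a Wednesday.
54 mod 7 = 5, so 54 days before a Wednesday is Wednesday − 5 = Friday.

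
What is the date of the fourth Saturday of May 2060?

May 1, 2060 is a Saturday.
The first Saturday is therefore May 1 (same day).
The fourth Saturday is 1 + 3×7 = May 22.

May 22, 2060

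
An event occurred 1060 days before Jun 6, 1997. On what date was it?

July 12, 1994

−365 (one year) → Jun 6, 1996 (695 left).
−366 (one year; includes Feb 29, 1996) → Jun 6, 1995 (329 left).
−6 → May 31, 1995 (end of May, 31 days; 323 left).
−31 → Apr 30, 1995 (end of Apr, 30 days; 292 left).
−30 → Mar 31, 1995 (end of Mar, 31 days; 262 left).
−31 → Feb 28, 1995 (end of Feb, 28 days; 231 left).
−28 → Jan 31, 1995 (end of Jan, 31 days; 203 left).
−31 → Dec 31, 1994 (end of Dec, 31 days; 172 left).
−31 → Nov 30, 1994 (end of Nov, 30 days; 141 left).
−30 → Oct 31, 1994 (end of Oct, 31 days; 111 left).
−31 → Sep 30, 1994 (end of Sep, 30 days; 80 left).
−30 → Aug 31, 1994 (end of Aug, 31 days; 50 left).
−31 → Jul 31, 1994 (end of Jul, 31 days; 19 left).
−19 → Jul 12, 1994.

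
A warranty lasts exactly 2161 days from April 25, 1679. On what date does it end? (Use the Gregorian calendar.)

March 25, 1685

+366 (one year; includes Feb 29, 1680) → Apr 25, 1680 (1795 left).
+365 (one year) → Apr 25, 1681 (1430 left).
+365 (one year) → Apr 25, 1682 (1065 left).
+365 (one year) → Apr 25, 1683 (700 left).
+366 (one year; includes Feb 29, 1684) → Apr 25, 1684 (334 left).
Apr has 30 days: +6 → May 1, 1684 (328 left).
May has 31 days: +31 → Jun 1, 1684 (297 left).
Jun has 30 days: +30 → Jul 1, 1684 (267 left).
Jul has 31 days: +31 → Aug 1, 1684 (236 left).
Aug has 31 days: +31 → Sep 1, 1684 (205 left).
Sep has 30 days: +30 → Oct 1, 1684 (175 left).
Oct has 31 days: +31 → Nov 1, 1684 (144 left).
Nov has 30 days: +30 → Dec 1, 1684 (114 left).
Dec has 31 days: +31 → Jan 1, 1685 (83 left).
Jan has 31 days: +31 → Feb 1, 1685 (52 left).
Feb has 28 days: +28 → Mar 1, 1685 (24 left).
+24 → Mar 25, 1685.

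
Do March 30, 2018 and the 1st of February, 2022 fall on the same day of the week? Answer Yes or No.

From Mar 30, 2018 to Feb 1, 2022 is 1404 days.
1404 mod 7 = 4, so they are different weekdays.
(Mar 30, 2018 is a Friday; Feb 1, 2022 is a Tuesday.)

No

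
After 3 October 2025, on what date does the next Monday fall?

October 6, 2025

Oct 3, 2025 is a Friday.
From Friday to the next Monday is 3 days.
Oct 3, 2025 + 3 = Oct 6, 2025.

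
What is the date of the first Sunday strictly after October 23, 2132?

October 26, 2132

Oct 23, 2132 is a Thursday.
From Thursday to the next Sunday is 3 days.
Oct 23, 2132 + 3 = Oct 26, 2132.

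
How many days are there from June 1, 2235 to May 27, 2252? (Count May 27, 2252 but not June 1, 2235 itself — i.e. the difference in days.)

Jun 1, 2235 → Jun 1, 2236: 366 days (Feb 29, 2236 is in that span).
Jun 1, 2236 → Jun 1, 2237: 365 days.
Jun 1, 2237 → Jun 1, 2238: 365 days.
Jun 1, 2238 → Jun 1, 2239: 365 days.
Jun 1, 2239 → Jun 1, 2240: 366 days (Feb 29, 2240 is in that span).
Jun 1, 2240 → Jun 1, 2241: 365 days.
Jun 1, 2241 → Jun 1, 2242: 365 days.
Jun 1, 2242 → Jun 1, 2243: 365 days.
Jun 1, 2243 → Jun 1, 2244: 366 days (Feb 29, 2244 is in that span).
Jun 1, 2244 → Jun 1, 2245: 365 days.
Jun 1, 2245 → Jun 1, 2246: 365 days.
Jun 1, 2246 → Jun 1, 2247: 365 days.
Jun 1, 2247 → Jun 1, 2248: 366 days (Feb 29, 2248 is in that span).
Jun 1, 2248 → Jun 1, 2249: 365 days.
Jun 1, 2249 → Jun 1, 2250: 365 days.
Jun 1, 2250 → Jun 1, 2251: 365 days.
Jun 1, 2251 → Jul 1, 2251: 30 days (June has 30).
Jul 1, 2251 → Aug 1, 2251: 31 days (July has 31).
Aug 1, 2251 → Sep 1, 2251: 31 days (August has 31).
Sep 1, 2251 → Oct 1, 2251: 30 days (September has 30).
Oct 1, 2251 → Nov 1, 2251: 31 days (October has 31).
Nov 1, 2251 → Dec 1, 2251: 30 days (November has 30).
Dec 1, 2251 → Jan 1, 2252: 31 days (December has 31).
Jan 1, 2252 → Feb 1, 2252: 31 days (January has 31).
Feb 1, 2252 → Mar 1, 2252: 29 days (February has 29).
Mar 1, 2252 → Apr 1, 2252: 31 days (March has 31).
Apr 1, 2252 → May 1, 2252: 30 days (April has 30).
May 1, 2252 → May 27, 2252: 26 days.
Total: 6205 days.

6205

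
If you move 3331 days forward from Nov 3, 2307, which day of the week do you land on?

First find the weekday of Nov 3, 2307. Doomsday rule: the anchor day for the 2300s is Wednesday. For year 07: 7÷12 = 0 r 7, and 7÷4 = 1, so 0+7+1 = 8.
Wednesday + 8 ≡ Thursday — that's 2307's doomsday.
In November the doomsday date is Nov 7.
Nov 3 is 4 days before Nov 7; 4 mod 7 = 4, so Thursday − 4 = Sunday.
3331 mod 7 = 6, so 3331 days after a Sunday is Sunday + 6 = Saturday.

Saturday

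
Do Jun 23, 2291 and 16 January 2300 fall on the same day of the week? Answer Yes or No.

Yes

From Jun 23, 2291 to Jan 16, 2300 is 3129 days.
3129 mod 7 = 0, so they are the same weekday.
(Jun 23, 2291 is a Tuesday; Jan 16, 2300 is a Tuesday.)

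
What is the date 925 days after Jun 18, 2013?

+365 (one year) → Jun 18, 2014 (560 left).
+365 (one year) → Jun 18, 2015 (195 left).
Jun has 30 days: +13 → Jul 1, 2015 (182 left).
Jul has 31 days: +31 → Aug 1, 2015 (151 left).
Aug has 31 days: +31 → Sep 1, 2015 (120 left).
Sep has 30 days: +30 → Oct 1, 2015 (90 left).
Oct has 31 days: +31 → Nov 1, 2015 (59 left).
Nov has 30 days: +30 → Dec 1, 2015 (29 left).
+29 → Dec 30, 2015.

December 30, 2015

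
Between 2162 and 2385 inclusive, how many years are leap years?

Multiples of 4 in [2162,2385]: 56.
Of those, multiples of 100: 2 (not leap unless ÷400).
Multiples of 400: 0.
Leap years = 56 − 2 + 0 = 54.

54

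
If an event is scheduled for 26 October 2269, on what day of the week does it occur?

Doomsday rule: the anchor day for the 2200s is Friday. For year 69: 69÷12 = 5 r 9, and 9÷4 = 2, so 5+9+2 = 16.
Friday + 16 ≡ Sunday — that's 2269's doomsday.
In October the doomsday date is Oct 10.
Oct 26 is 16 days after Oct 10; 16 mod 7 = 2, so Sunday + 2 = Tuesday.

Tuesday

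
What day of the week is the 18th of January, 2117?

Monday

January 1, 2117 is a Friday.
Jan 1, 2117 → Jan 18, 2117: 17 days.
Total: 17 days.
17 mod 7 = 3, so Friday + 3 = Monday.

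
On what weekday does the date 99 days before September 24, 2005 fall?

Sep 24, 2005 is a Saturday.
99 mod 7 = 1, so 99 days before a Saturday is Saturday − 1 = Friday.

Friday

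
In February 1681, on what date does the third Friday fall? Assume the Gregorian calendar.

February 21, 1681

February 1, 1681 is a Saturday.
The first Friday is therefore February 7 (6 days later).
The third Friday is 7 + 2×7 = February 21.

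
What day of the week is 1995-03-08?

January 1, 1995 is a Sunday.
Jan 1, 1995 → Feb 1, 1995: 31 days (January has 31).
Feb 1, 1995 → Mar 1, 1995: 28 days (February has 28).
Mar 1, 1995 → Mar 8, 1995: 7 days.
Total: 66 days.
66 mod 7 = 3, so Sunday + 3 = Wednesday.

Wednesday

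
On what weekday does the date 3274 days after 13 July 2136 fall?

First find the weekday of Jul 13, 2136. Doomsday rule: the anchor day for the 2100s is Sunday. For year 36: 36÷12 = 3 r 0, and 0÷4 = 0, so 3+0+0 = 3.
Sunday + 3 ≡ Wednesday — that's 2136's doomsday.
In July the doomsday date is Jul 11.
Jul 13 is 2 days after Jul 11; 2 mod 7 = 2, so Wednesday + 2 = Friday.
3274 mod 7 = 5, so 3274 days after a Friday is Friday + 5 = Wednesday.

Wednesday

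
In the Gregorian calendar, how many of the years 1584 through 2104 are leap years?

Multiples of 4 in [1584,2104]: 131.
Of those, multiples of 100: 6 (not leap unless ÷400).
Multiples of 400: 2.
Leap years = 131 − 6 + 2 = 127.

127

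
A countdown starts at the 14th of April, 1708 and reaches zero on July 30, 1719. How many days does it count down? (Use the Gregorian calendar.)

4124

Apr 14, 1708 → Apr 14, 1709: 365 days.
Apr 14, 1709 → Apr 14, 1710: 365 days.
Apr 14, 1710 → Apr 14, 1711: 365 days.
Apr 14, 1711 → Apr 14, 1712: 366 days (Feb 29, 1712 is in that span).
Apr 14, 1712 → Apr 14, 1713: 365 days.
Apr 14, 1713 → Apr 14, 1714: 365 days.
Apr 14, 1714 → Apr 14, 1715: 365 days.
Apr 14, 1715 → Apr 14, 1716: 366 days (Feb 29, 1716 is in that span).
Apr 14, 1716 → Apr 14, 1717: 365 days.
Apr 14, 1717 → Apr 14, 1718: 365 days.
Apr 14, 1718 → Apr 14, 1719: 365 days.
Apr 14, 1719 → May 14, 1719: 30 days (April has 30).
May 14, 1719 → Jun 14, 1719: 31 days (May has 31).
Jun 14, 1719 → Jul 14, 1719: 30 days (June has 30).
Jul 14, 1719 → Jul 30, 1719: 16 days.
Total: 4124 days.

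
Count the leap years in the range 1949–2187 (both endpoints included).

Multiples of 4 in [1949,2187]: 59.
Of those, multiples of 100: 2 (not leap unless ÷400).
Multiples of 400: 1.
Leap years = 59 − 2 + 1 = 58.

58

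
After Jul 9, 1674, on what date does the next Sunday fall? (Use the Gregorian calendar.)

July 15, 1674

Jul 9, 1674 is a Monday.
From Monday to the next Sunday is 6 days.
Jul 9, 1674 + 6 = Jul 15, 1674.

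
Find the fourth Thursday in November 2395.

November 23, 2395

November 1, 2395 is a Wednesday.
The first Thursday is therefore November 2 (1 days later).
The fourth Thursday is 2 + 3×7 = November 23.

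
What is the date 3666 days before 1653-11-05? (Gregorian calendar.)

−365 (one year) → Nov 5, 1652 (3301 left).
−366 (one year; includes Feb 29, 1652) → Nov 5, 1651 (2935 left).
−365 (one year) → Nov 5, 1650 (2570 left).
−365 (one year) → Nov 5, 1649 (2205 left).
−365 (one year) → Nov 5, 1648 (1840 left).
−366 (one year; includes Feb 29, 1648) → Nov 5, 1647 (1474 left).
−365 (one year) → Nov 5, 1646 (1109 left).
−365 (one year) → Nov 5, 1645 (744 left).
−365 (one year) → Nov 5, 1644 (379 left).
−5 → Oct 31, 1644 (end of Oct, 31 days; 374 left).
−31 → Sep 30, 1644 (end of Sep, 30 days; 343 left).
−30 → Aug 31, 1644 (end of Aug, 31 days; 313 left).
−31 → Jul 31, 1644 (end of Jul, 31 days; 282 left).
−31 → Jun 30, 1644 (end of Jun, 30 days; 251 left).
−30 → May 31, 1644 (end of May, 31 days; 221 left).
−31 → Apr 30, 1644 (end of Apr, 30 days; 190 left).
−30 → Mar 31, 1644 (end of Mar, 31 days; 160 left).
−31 → Feb 29, 1644 (end of Feb, 29 days; 129 left).
−29 → Jan 31, 1644 (end of Jan, 31 days; 100 left).
−31 → Dec 31, 1643 (end of Dec, 31 days; 69 left).
−31 → Nov 30, 1643 (end of Nov, 30 days; 38 left).
−30 → Oct 31, 1643 (end of Oct, 31 days; 8 left).
−8 → Oct 23, 1643.

October 23, 1643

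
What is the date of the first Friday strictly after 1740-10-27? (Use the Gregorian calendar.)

Oct 27, 1740 is a Thursday.
From Thursday to the next Friday is 1 day.
Oct 27, 1740 + 1 = Oct 28, 1740.

October 28, 1740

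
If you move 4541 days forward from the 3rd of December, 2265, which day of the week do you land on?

Friday

Dec 3, 2265 is a Sunday.
4541 mod 7 = 5, so 4541 days after a Sunday is Sunday + 5 = Friday.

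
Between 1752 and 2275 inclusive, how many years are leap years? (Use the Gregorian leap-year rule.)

Multiples of 4 in [1752,2275]: 131.
Of those, multiples of 100: 5 (not leap unless ÷400).
Multiples of 400: 1.
Leap years = 131 − 5 + 1 = 127.

127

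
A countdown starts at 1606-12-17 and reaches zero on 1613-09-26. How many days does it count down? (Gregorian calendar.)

2475

Dec 17, 1606 → Dec 17, 1607: 365 days.
Dec 17, 1607 → Dec 17, 1608: 366 days (Feb 29, 1608 is in that span).
Dec 17, 1608 → Dec 17, 1609: 365 days.
Dec 17, 1609 → Dec 17, 1610: 365 days.
Dec 17, 1610 → Dec 17, 1611: 365 days.
Dec 17, 1611 → Dec 17, 1612: 366 days (Feb 29, 1612 is in that span).
Dec 17, 1612 → Jan 17, 1613: 31 days (December has 31).
Jan 17, 1613 → Feb 17, 1613: 31 days (January has 31).
Feb 17, 1613 → Mar 17, 1613: 28 days (February has 28).
Mar 17, 1613 → Apr 17, 1613: 31 days (March has 31).
Apr 17, 1613 → May 17, 1613: 30 days (April has 30).
May 17, 1613 → Jun 17, 1613: 31 days (May has 31).
Jun 17, 1613 → Jul 17, 1613: 30 days (June has 30).
Jul 17, 1613 → Aug 17, 1613: 31 days (July has 31).
Aug 17, 1613 → Sep 17, 1613: 31 days (August has 31).
Sep 17, 1613 → Sep 26, 1613: 9 days.
Total: 2475 days.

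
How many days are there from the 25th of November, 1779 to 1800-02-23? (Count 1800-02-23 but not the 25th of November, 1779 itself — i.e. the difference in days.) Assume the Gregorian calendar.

Nov 25, 1779 → Nov 25, 1780: 366 days (Feb 29, 1780 is in that span).
Nov 25, 1780 → Nov 25, 1781: 365 days.
Nov 25, 1781 → Nov 25, 1782: 365 days.
Nov 25, 1782 → Nov 25, 1783: 365 days.
Nov 25, 1783 → Nov 25, 1784: 366 days (Feb 29, 1784 is in that span).
Nov 25, 1784 → Nov 25, 1785: 365 days.
Nov 25, 1785 → Nov 25, 1786: 365 days.
Nov 25, 1786 → Nov 25, 1787: 365 days.
Nov 25, 1787 → Nov 25, 1788: 366 days (Feb 29, 1788 is in that span).
Nov 25, 1788 → Nov 25, 1789: 365 days.
Nov 25, 1789 → Nov 25, 1790: 365 days.
Nov 25, 1790 → Nov 25, 1791: 365 days.
Nov 25, 1791 → Nov 25, 1792: 366 days (Feb 29, 1792 is in that span).
Nov 25, 1792 → Nov 25, 1793: 365 days.
Nov 25, 1793 → Nov 25, 1794: 365 days.
Nov 25, 1794 → Nov 25, 1795: 365 days.
Nov 25, 1795 → Nov 25, 1796: 366 days (Feb 29, 1796 is in that span).
Nov 25, 1796 → Nov 25, 1797: 365 days.
Nov 25, 1797 → Nov 25, 1798: 365 days.
Nov 25, 1798 → Nov 25, 1799: 365 days.
Nov 25, 1799 → Dec 25, 1799: 30 days (November has 30).
Dec 25, 1799 → Jan 25, 1800: 31 days (December has 31).
Jan 25, 1800 → Feb 23, 1800: 29 days.
Total: 7395 days.

7395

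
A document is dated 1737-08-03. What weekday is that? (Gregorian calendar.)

Saturday

Doomsday rule: the anchor day for the 1700s is Sunday. For year 37: 37÷12 = 3 r 1, and 1÷4 = 0, so 3+1+0 = 4.
Sunday + 4 ≡ Thursday — that's 1737's doomsday.
In August the doomsday date is Aug 8.
Aug 3 is 5 days before Aug 8; 5 mod 7 = 5, so Thursday − 5 = Saturday.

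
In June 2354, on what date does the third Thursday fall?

June 17, 2354

June 1, 2354 is a Tuesday.
The first Thursday is therefore June 3 (2 days later).
The third Thursday is 3 + 2×7 = June 17.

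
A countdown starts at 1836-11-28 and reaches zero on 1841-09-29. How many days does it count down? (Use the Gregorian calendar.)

1766

Nov 28, 1836 → Nov 28, 1837: 365 days.
Nov 28, 1837 → Nov 28, 1838: 365 days.
Nov 28, 1838 → Nov 28, 1839: 365 days.
Nov 28, 1839 → Nov 28, 1840: 366 days (Feb 29, 1840 is in that span).
Nov 28, 1840 → Dec 28, 1840: 30 days (November has 30).
Dec 28, 1840 → Jan 28, 1841: 31 days (December has 31).
Jan 28, 1841 → Feb 28, 1841: 31 days (January has 31).
Feb 28, 1841 → Mar 28, 1841: 28 days (February has 28).
Mar 28, 1841 → Apr 28, 1841: 31 days (March has 31).
Apr 28, 1841 → May 28, 1841: 30 days (April has 30).
May 28, 1841 → Jun 28, 1841: 31 days (May has 31).
Jun 28, 1841 → Jul 28, 1841: 30 days (June has 30).
Jul 28, 1841 → Aug 28, 1841: 31 days (July has 31).
Aug 28, 1841 → Sep 28, 1841: 31 days (August has 31).
Sep 28, 1841 → Sep 29, 1841: 1 days.
Total: 1766 days.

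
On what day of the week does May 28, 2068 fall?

Doomsday rule: the anchor day for the 2000s is Tuesday. For year 68: 68÷12 = 5 r 8, and 8÷4 = 2, so 5+8+2 = 15.
Tuesday + 15 ≡ Wednesday — that's 2068's doomsday.
In May the doomsday date is May 9.
May 28 is 19 days after May 9; 19 mod 7 = 5, so Wednesday + 5 = Monday.

Monday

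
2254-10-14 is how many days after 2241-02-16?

4988

Feb 16, 2241 → Feb 16, 2242: 365 days.
Feb 16, 2242 → Feb 16, 2243: 365 days.
Feb 16, 2243 → Feb 16, 2244: 365 days.
Feb 16, 2244 → Feb 16, 2245: 366 days (Feb 29, 2244 is in that span).
Feb 16, 2245 → Feb 16, 2246: 365 days.
Feb 16, 2246 → Feb 16, 2247: 365 days.
Feb 16, 2247 → Feb 16, 2248: 365 days.
Feb 16, 2248 → Feb 16, 2249: 366 days (Feb 29, 2248 is in that span).
Feb 16, 2249 → Feb 16, 2250: 365 days.
Feb 16, 2250 → Feb 16, 2251: 365 days.
Feb 16, 2251 → Feb 16, 2252: 365 days.
Feb 16, 2252 → Feb 16, 2253: 366 days (Feb 29, 2252 is in that span).
Feb 16, 2253 → Feb 16, 2254: 365 days.
Feb 16, 2254 → Mar 16, 2254: 28 days (February has 28).
Mar 16, 2254 → Apr 16, 2254: 31 days (March has 31).
Apr 16, 2254 → May 16, 2254: 30 days (April has 30).
May 16, 2254 → Jun 16, 2254: 31 days (May has 31).
Jun 16, 2254 → Jul 16, 2254: 30 days (June has 30).
Jul 16, 2254 → Aug 16, 2254: 31 days (July has 31).
Aug 16, 2254 → Sep 16, 2254: 31 days (August has 31).
Sep 16, 2254 → Oct 14, 2254: 28 days.
Total: 4988 days.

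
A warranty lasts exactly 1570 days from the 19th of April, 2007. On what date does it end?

+366 (one year; includes Feb 29, 2008) → Apr 19, 2008 (1204 left).
+365 (one year) → Apr 19, 2009 (839 left).
+365 (one year) → Apr 19, 2010 (474 left).
+365 (one year) → Apr 19, 2011 (109 left).
Apr has 30 days: +12 → May 1, 2011 (97 left).
May has 31 days: +31 → Jun 1, 2011 (66 left).
Jun has 30 days: +30 → Jul 1, 2011 (36 left).
Jul has 31 days: +31 → Aug 1, 2011 (5 left).
+5 → Aug 6, 2011.

August 6, 2011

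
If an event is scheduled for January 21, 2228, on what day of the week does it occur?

January 1, 2228 is a Tuesday.
Jan 1, 2228 → Jan 21, 2228: 20 days.
Total: 20 days.
20 mod 7 = 6, so Tuesday + 6 = Monday.

Monday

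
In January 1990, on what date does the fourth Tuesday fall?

January 23, 1990

January 1, 1990 is a Monday.
The first Tuesday is therefore January 2 (1 days later).
The fourth Tuesday is 2 + 3×7 = January 23.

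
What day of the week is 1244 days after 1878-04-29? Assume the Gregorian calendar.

Apr 29, 1878 is a Monday.
1244 mod 7 = 5, so 1244 days after a Monday is Monday + 5 = Saturday.

Saturday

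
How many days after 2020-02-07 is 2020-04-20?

73

Feb 7, 2020 → Mar 7, 2020: 29 days (February has 29).
Mar 7, 2020 → Apr 7, 2020: 31 days (March has 31).
Apr 7, 2020 → Apr 20, 2020: 13 days.
Total: 73 days.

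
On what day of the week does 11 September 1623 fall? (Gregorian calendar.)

Doomsday rule: the anchor day for the 1600s is Tuesday. For year 23: 23÷12 = 1 r 11, and 11÷4 = 2, so 1+11+2 = 14.
Tuesday + 14 ≡ Tuesday — that's 1623's doomsday.
In September the doomsday date is Sep 5.
Sep 11 is 6 days after Sep 5; 6 mod 7 = 6, so Tuesday + 6 = Monday.

Monday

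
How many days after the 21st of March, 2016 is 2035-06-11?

Mar 21, 2016 → Mar 21, 2017: 365 days.
Mar 21, 2017 → Mar 21, 2018: 365 days.
Mar 21, 2018 → Mar 21, 2019: 365 days.
Mar 21, 2019 → Mar 21, 2020: 366 days (Feb 29, 2020 is in that span).
Mar 21, 2020 → Mar 21, 2021: 365 days.
Mar 21, 2021 → Mar 21, 2022: 365 days.
Mar 21, 2022 → Mar 21, 2023: 365 days.
Mar 21, 2023 → Mar 21, 2024: 366 days (Feb 29, 2024 is in that span).
Mar 21, 2024 → Mar 21, 2025: 365 days.
Mar 21, 2025 → Mar 21, 2026: 365 days.
Mar 21, 2026 → Mar 21, 2027: 365 days.
Mar 21, 2027 → Mar 21, 2028: 366 days (Feb 29, 2028 is in that span).
Mar 21, 2028 → Mar 21, 2029: 365 days.
Mar 21, 2029 → Mar 21, 2030: 365 days.
Mar 21, 2030 → Mar 21, 2031: 365 days.
Mar 21, 2031 → Mar 21, 2032: 366 days (Feb 29, 2032 is in that span).
Mar 21, 2032 → Mar 21, 2033: 365 days.
Mar 21, 2033 → Mar 21, 2034: 365 days.
Mar 21, 2034 → Mar 21, 2035: 365 days.
Mar 21, 2035 → Apr 21, 2035: 31 days (March has 31).
Apr 21, 2035 → May 21, 2035: 30 days (April has 30).
May 21, 2035 → Jun 11, 2035: 21 days.
Total: 7021 days.

7021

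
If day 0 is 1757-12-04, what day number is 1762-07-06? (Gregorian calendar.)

Dec 4, 1757 → Dec 4, 1758: 365 days.
Dec 4, 1758 → Dec 4, 1759: 365 days.
Dec 4, 1759 → Dec 4, 1760: 366 days (Feb 29, 1760 is in that span).
Dec 4, 1760 → Dec 4, 1761: 365 days.
Dec 4, 1761 → Jan 4, 1762: 31 days (December has 31).
Jan 4, 1762 → Feb 4, 1762: 31 days (January has 31).
Feb 4, 1762 → Mar 4, 1762: 28 days (February has 28).
Mar 4, 1762 → Apr 4, 1762: 31 days (March has 31).
Apr 4, 1762 → May 4, 1762: 30 days (April has 30).
May 4, 1762 → Jun 4, 1762: 31 days (May has 31).
Jun 4, 1762 → Jul 4, 1762: 30 days (June has 30).
Jul 4, 1762 → Jul 6, 1762: 2 days.
Total: 1675 days.

1675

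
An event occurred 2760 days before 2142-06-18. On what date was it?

−365 (one year) → Jun 18, 2141 (2395 left).
−365 (one year) → Jun 18, 2140 (2030 left).
−366 (one year; includes Feb 29, 2140) → Jun 18, 2139 (1664 left).
−365 (one year) → Jun 18, 2138 (1299 left).
−365 (one year) → Jun 18, 2137 (934 left).
−365 (one year) → Jun 18, 2136 (569 left).
−366 (one year; includes Feb 29, 2136) → Jun 18, 2135 (203 left).
−18 → May 31, 2135 (end of May, 31 days; 185 left).
−31 → Apr 30, 2135 (end of Apr, 30 days; 154 left).
−30 → Mar 31, 2135 (end of Mar, 31 days; 124 left).
−31 → Feb 28, 2135 (end of Feb, 28 days; 93 left).
−28 → Jan 31, 2135 (end of Jan, 31 days; 65 left).
−31 → Dec 31, 2134 (end of Dec, 31 days; 34 left).
−31 → Nov 30, 2134 (end of Nov, 30 days; 3 left).
−3 → Nov 27, 2134.

November 27, 2134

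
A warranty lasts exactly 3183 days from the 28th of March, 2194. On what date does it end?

December 15, 2202

+365 (one year) → Mar 28, 2195 (2818 left).
+366 (one year; includes Feb 29, 2196) → Mar 28, 2196 (2452 left).
+365 (one year) → Mar 28, 2197 (2087 left).
+365 (one year) → Mar 28, 2198 (1722 left).
+365 (one year) → Mar 28, 2199 (1357 left).
+365 (one year) → Mar 28, 2200 (992 left).
+365 (one year) → Mar 28, 2201 (627 left).
+365 (one year) → Mar 28, 2202 (262 left).
Mar has 31 days: +4 → Apr 1, 2202 (258 left).
Apr has 30 days: +30 → May 1, 2202 (228 left).
May has 31 days: +31 → Jun 1, 2202 (197 left).
Jun has 30 days: +30 → Jul 1, 2202 (167 left).
Jul has 31 days: +31 → Aug 1, 2202 (136 left).
Aug has 31 days: +31 → Sep 1, 2202 (105 left).
Sep has 30 days: +30 → Oct 1, 2202 (75 left).
Oct has 31 days: +31 → Nov 1, 2202 (44 left).
Nov has 30 days: +30 → Dec 1, 2202 (14 left).
+14 → Dec 15, 2202.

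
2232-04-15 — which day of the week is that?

Sunday

Doomsday rule: the anchor day for the 2200s is Friday. For year 32: 32÷12 = 2 r 8, and 8÷4 = 2, so 2+8+2 = 12.
Friday + 12 ≡ Wednesday — that's 2232's doomsday.
In April the doomsday date is Apr 4.
Apr 15 is 11 days after Apr 4; 11 mod 7 = 4, so Wednesday + 4 = Sunday.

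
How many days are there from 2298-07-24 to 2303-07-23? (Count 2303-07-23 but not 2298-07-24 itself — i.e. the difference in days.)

Jul 24, 2298 → Jul 24, 2299: 365 days.
Jul 24, 2299 → Jul 24, 2300: 365 days.
Jul 24, 2300 → Jul 24, 2301: 365 days.
Jul 24, 2301 → Jul 24, 2302: 365 days.
Jul 24, 2302 → Aug 24, 2302: 31 days (July has 31).
Aug 24, 2302 → Sep 24, 2302: 31 days (August has 31).
Sep 24, 2302 → Oct 24, 2302: 30 days (September has 30).
Oct 24, 2302 → Nov 24, 2302: 31 days (October has 31).
Nov 24, 2302 → Dec 24, 2302: 30 days (November has 30).
Dec 24, 2302 → Jan 24, 2303: 31 days (December has 31).
Jan 24, 2303 → Feb 24, 2303: 31 days (January has 31).
Feb 24, 2303 → Mar 24, 2303: 28 days (February has 28).
Mar 24, 2303 → Apr 24, 2303: 31 days (March has 31).
Apr 24, 2303 → May 24, 2303: 30 days (April has 30).
May 24, 2303 → Jun 24, 2303: 31 days (May has 31).
Jun 24, 2303 → Jul 23, 2303: 29 days.
Total: 1824 days.

1824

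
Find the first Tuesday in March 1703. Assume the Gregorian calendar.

March 6, 1703

March 1, 1703 is a Thursday.
The first Tuesday is therefore March 6 (5 days later).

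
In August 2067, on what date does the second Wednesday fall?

August 1, 2067 is a Monday.
The first Wednesday is therefore August 3 (2 days later).
The second Wednesday is 3 + 1×7 = August 10.

August 10, 2067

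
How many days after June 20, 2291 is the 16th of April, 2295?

Jun 20, 2291 → Jun 20, 2292: 366 days (Feb 29, 2292 is in that span).
Jun 20, 2292 → Jun 20, 2293: 365 days.
Jun 20, 2293 → Jun 20, 2294: 365 days.
Jun 20, 2294 → Jul 20, 2294: 30 days (June has 30).
Jul 20, 2294 → Aug 20, 2294: 31 days (July has 31).
Aug 20, 2294 → Sep 20, 2294: 31 days (August has 31).
Sep 20, 2294 → Oct 20, 2294: 30 days (September has 30).
Oct 20, 2294 → Nov 20, 2294: 31 days (October has 31).
Nov 20, 2294 → Dec 20, 2294: 30 days (November has 30).
Dec 20, 2294 → Jan 20, 2295: 31 days (December has 31).
Jan 20, 2295 → Feb 20, 2295: 31 days (January has 31).
Feb 20, 2295 → Mar 20, 2295: 28 days (February has 28).
Mar 20, 2295 → Apr 16, 2295: 27 days.
Total: 1396 days.

1396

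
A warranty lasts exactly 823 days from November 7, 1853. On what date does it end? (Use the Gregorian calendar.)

+365 (one year) → Nov 7, 1854 (458 left).
+365 (one year) → Nov 7, 1855 (93 left).
Nov has 30 days: +24 → Dec 1, 1855 (69 left).
Dec has 31 days: +31 → Jan 1, 1856 (38 left).
Jan has 31 days: +31 → Feb 1, 1856 (7 left).
+7 → Feb 8, 1856.

February 8, 1856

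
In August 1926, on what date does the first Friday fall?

August 1, 1926 is a Sunday.
The first Friday is therefore August 6 (5 days later).

August 6, 1926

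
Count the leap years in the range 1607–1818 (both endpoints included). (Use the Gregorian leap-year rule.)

Multiples of 4 in [1607,1818]: 53.
Of those, multiples of 100: 2 (not leap unless ÷400).
Multiples of 400: 0.
Leap years = 53 − 2 + 0 = 51.

51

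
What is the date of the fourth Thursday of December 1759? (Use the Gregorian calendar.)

December 27, 1759

December 1, 1759 is a Saturday.
The first Thursday is therefore December 6 (5 days later).
The fourth Thursday is 6 + 3×7 = December 27.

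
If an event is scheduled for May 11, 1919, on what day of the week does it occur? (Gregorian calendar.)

January 1, 1919 is a Wednesday.
Jan 1, 1919 → Feb 1, 1919: 31 days (January has 31).
Feb 1, 1919 → Mar 1, 1919: 28 days (February has 28).
Mar 1, 1919 → Apr 1, 1919: 31 days (March has 31).
Apr 1, 1919 → May 1, 1919: 30 days (April has 30).
May 1, 1919 → May 11, 1919: 10 days.
Total: 130 days.
130 mod 7 = 4, so Wednesday + 4 = Sunday.

Sunday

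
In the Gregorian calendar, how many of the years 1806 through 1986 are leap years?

Multiples of 4 in [1806,1986]: 45.
Of those, multiples of 100: 1 (not leap unless ÷400).
Multiples of 400: 0.
Leap years = 45 − 1 + 0 = 44.

44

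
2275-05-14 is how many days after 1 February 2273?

832

Feb 1, 2273 → Feb 1, 2274: 365 days.
Feb 1, 2274 → Feb 1, 2275: 365 days.
Feb 1, 2275 → Mar 1, 2275: 28 days (February has 28).
Mar 1, 2275 → Apr 1, 2275: 31 days (March has 31).
Apr 1, 2275 → May 1, 2275: 30 days (April has 30).
May 1, 2275 → May 14, 2275: 13 days.
Total: 832 days.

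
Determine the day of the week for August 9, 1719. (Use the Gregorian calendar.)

Wednesday

Doomsday rule: the anchor day for the 1700s is Sunday. For year 19: 19÷12 = 1 r 7, and 7÷4 = 1, so 1+7+1 = 9.
Sunday + 9 ≡ Tuesday — that's 1719's doomsday.
In August the doomsday date is Aug 8.
Aug 9 is 1 day after Aug 8; 1 mod 7 = 1, so Tuesday + 1 = Wednesday.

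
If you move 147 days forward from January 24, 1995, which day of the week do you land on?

Jan 24, 1995 is a Tuesday.
147 mod 7 = 0, so 147 days after a Tuesday is Tuesday + 0 = Tuesday.

Tuesday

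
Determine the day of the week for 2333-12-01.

Friday

Doomsday rule: the anchor day for the 2300s is Wednesday. For year 33: 33÷12 = 2 r 9, and 9÷4 = 2, so 2+9+2 = 13.
Wednesday + 13 ≡ Tuesday — that's 2333's doomsday.
In December the doomsday date is Dec 12.
Dec 1 is 11 days before Dec 12; 11 mod 7 = 4, so Tuesday − 4 = Friday.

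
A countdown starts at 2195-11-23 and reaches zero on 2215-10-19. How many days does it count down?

Nov 23, 2195 → Nov 23, 2196: 366 days (Feb 29, 2196 is in that span).
Nov 23, 2196 → Nov 23, 2197: 365 days.
Nov 23, 2197 → Nov 23, 2198: 365 days.
Nov 23, 2198 → Nov 23, 2199: 365 days.
Nov 23, 2199 → Nov 23, 2200: 365 days.
Nov 23, 2200 → Nov 23, 2201: 365 days.
Nov 23, 2201 → Nov 23, 2202: 365 days.
Nov 23, 2202 → Nov 23, 2203: 365 days.
Nov 23, 2203 → Nov 23, 2204: 366 days (Feb 29, 2204 is in that span).
Nov 23, 2204 → Nov 23, 2205: 365 days.
Nov 23, 2205 → Nov 23, 2206: 365 days.
Nov 23, 2206 → Nov 23, 2207: 365 days.
Nov 23, 2207 → Nov 23, 2208: 366 days (Feb 29, 2208 is in that span).
Nov 23, 2208 → Nov 23, 2209: 365 days.
Nov 23, 2209 → Nov 23, 2210: 365 days.
Nov 23, 2210 → Nov 23, 2211: 365 days.
Nov 23, 2211 → Nov 23, 2212: 366 days (Feb 29, 2212 is in that span).
Nov 23, 2212 → Nov 23, 2213: 365 days.
Nov 23, 2213 → Nov 23, 2214: 365 days.
Nov 23, 2214 → Dec 23, 2214: 30 days (November has 30).
Dec 23, 2214 → Jan 23, 2215: 31 days (December has 31).
Jan 23, 2215 → Feb 23, 2215: 31 days (January has 31).
Feb 23, 2215 → Mar 23, 2215: 28 days (February has 28).
Mar 23, 2215 → Apr 23, 2215: 31 days (March has 31).
Apr 23, 2215 → May 23, 2215: 30 days (April has 30).
May 23, 2215 → Jun 23, 2215: 31 days (May has 31).
Jun 23, 2215 → Jul 23, 2215: 30 days (June has 30).
Jul 23, 2215 → Aug 23, 2215: 31 days (July has 31).
Aug 23, 2215 → Sep 23, 2215: 31 days (August has 31).
Sep 23, 2215 → Oct 19, 2215: 26 days.
Total: 7269 days.

7269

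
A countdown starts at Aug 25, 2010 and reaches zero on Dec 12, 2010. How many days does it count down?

Aug 25, 2010 → Sep 25, 2010: 31 days (August has 31).
Sep 25, 2010 → Oct 25, 2010: 30 days (September has 30).
Oct 25, 2010 → Nov 25, 2010: 31 days (October has 31).
Nov 25, 2010 → Dec 12, 2010: 17 days.
Total: 109 days.

109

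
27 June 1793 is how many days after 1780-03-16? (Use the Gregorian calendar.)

4851

Mar 16, 1780 → Mar 16, 1781: 365 days.
Mar 16, 1781 → Mar 16, 1782: 365 days.
Mar 16, 1782 → Mar 16, 1783: 365 days.
Mar 16, 1783 → Mar 16, 1784: 366 days (Feb 29, 1784 is in that span).
Mar 16, 1784 → Mar 16, 1785: 365 days.
Mar 16, 1785 → Mar 16, 1786: 365 days.
Mar 16, 1786 → Mar 16, 1787: 365 days.
Mar 16, 1787 → Mar 16, 1788: 366 days (Feb 29, 1788 is in that span).
Mar 16, 1788 → Mar 16, 1789: 365 days.
Mar 16, 1789 → Mar 16, 1790: 365 days.
Mar 16, 1790 → Mar 16, 1791: 365 days.
Mar 16, 1791 → Mar 16, 1792: 366 days (Feb 29, 1792 is in that span).
Mar 16, 1792 → Mar 16, 1793: 365 days.
Mar 16, 1793 → Apr 16, 1793: 31 days (March has 31).
Apr 16, 1793 → May 16, 1793: 30 days (April has 30).
May 16, 1793 → Jun 16, 1793: 31 days (May has 31).
Jun 16, 1793 → Jun 27, 1793: 11 days.
Total: 4851 days.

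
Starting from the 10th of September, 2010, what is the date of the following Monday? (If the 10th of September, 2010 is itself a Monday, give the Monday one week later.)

Sep 10, 2010 is a Friday.
From Friday to the next Monday is 3 days.
Sep 10, 2010 + 3 = Sep 13, 2010.

September 13, 2010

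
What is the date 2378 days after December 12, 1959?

+366 (one year; includes Feb 29, 1960) → Dec 12, 1960 (2012 left).
+365 (one year) → Dec 12, 1961 (1647 left).
+365 (one year) → Dec 12, 1962 (1282 left).
+365 (one year) → Dec 12, 1963 (917 left).
+366 (one year; includes Feb 29, 1964) → Dec 12, 1964 (551 left).
+365 (one year) → Dec 12, 1965 (186 left).
Dec has 31 days: +20 → Jan 1, 1966 (166 left).
Jan has 31 days: +31 → Feb 1, 1966 (135 left).
Feb has 28 days: +28 → Mar 1, 1966 (107 left).
Mar has 31 days: +31 → Apr 1, 1966 (76 left).
Apr has 30 days: +30 → May 1, 1966 (46 left).
May has 31 days: +31 → Jun 1, 1966 (15 left).
+15 → Jun 16, 1966.

June 16, 1966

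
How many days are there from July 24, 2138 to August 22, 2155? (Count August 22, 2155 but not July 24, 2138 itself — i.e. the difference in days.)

Jul 24, 2138 → Jul 24, 2139: 365 days.
Jul 24, 2139 → Jul 24, 2140: 366 days (Feb 29, 2140 is in that span).
Jul 24, 2140 → Jul 24, 2141: 365 days.
Jul 24, 2141 → Jul 24, 2142: 365 days.
Jul 24, 2142 → Jul 24, 2143: 365 days.
Jul 24, 2143 → Jul 24, 2144: 366 days (Feb 29, 2144 is in that span).
Jul 24, 2144 → Jul 24, 2145: 365 days.
Jul 24, 2145 → Jul 24, 2146: 365 days.
Jul 24, 2146 → Jul 24, 2147: 365 days.
Jul 24, 2147 → Jul 24, 2148: 366 days (Feb 29, 2148 is in that span).
Jul 24, 2148 → Jul 24, 2149: 365 days.
Jul 24, 2149 → Jul 24, 2150: 365 days.
Jul 24, 2150 → Jul 24, 2151: 365 days.
Jul 24, 2151 → Jul 24, 2152: 366 days (Feb 29, 2152 is in that span).
Jul 24, 2152 → Jul 24, 2153: 365 days.
Jul 24, 2153 → Jul 24, 2154: 365 days.
Jul 24, 2154 → Aug 24, 2154: 31 days (July has 31).
Aug 24, 2154 → Sep 24, 2154: 31 days (August has 31).
Sep 24, 2154 → Oct 24, 2154: 30 days (September has 30).
Oct 24, 2154 → Nov 24, 2154: 31 days (October has 31).
Nov 24, 2154 → Dec 24, 2154: 30 days (November has 30).
Dec 24, 2154 → Jan 24, 2155: 31 days (December has 31).
Jan 24, 2155 → Feb 24, 2155: 31 days (January has 31).
Feb 24, 2155 → Mar 24, 2155: 28 days (February has 28).
Mar 24, 2155 → Apr 24, 2155: 31 days (March has 31).
Apr 24, 2155 → May 24, 2155: 30 days (April has 30).
May 24, 2155 → Jun 24, 2155: 31 days (May has 31).
Jun 24, 2155 → Jul 24, 2155: 30 days (June has 30).
Jul 24, 2155 → Aug 22, 2155: 29 days.
Total: 6238 days.

6238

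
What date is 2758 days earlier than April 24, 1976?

October 5, 1968

−366 (one year; includes Feb 29, 1976) → Apr 24, 1975 (2392 left).
−365 (one year) → Apr 24, 1974 (2027 left).
−365 (one year) → Apr 24, 1973 (1662 left).
−365 (one year) → Apr 24, 1972 (1297 left).
−366 (one year; includes Feb 29, 1972) → Apr 24, 1971 (931 left).
−365 (one year) → Apr 24, 1970 (566 left).
−365 (one year) → Apr 24, 1969 (201 left).
−24 → Mar 31, 1969 (end of Mar, 31 days; 177 left).
−31 → Feb 28, 1969 (end of Feb, 28 days; 146 left).
−28 → Jan 31, 1969 (end of Jan, 31 days; 118 left).
−31 → Dec 31, 1968 (end of Dec, 31 days; 87 left).
−31 → Nov 30, 1968 (end of Nov, 30 days; 56 left).
−30 → Oct 31, 1968 (end of Oct, 31 days; 26 left).
−26 → Oct 5, 1968.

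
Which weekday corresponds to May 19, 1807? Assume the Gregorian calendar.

January 1, 1807 is a Thursday.
Jan 1, 1807 → Feb 1, 1807: 31 days (January has 31).
Feb 1, 1807 → Mar 1, 1807: 28 days (February has 28).
Mar 1, 1807 → Apr 1, 1807: 31 days (March has 31).
Apr 1, 1807 → May 1, 1807: 30 days (April has 30).
May 1, 1807 → May 19, 1807: 18 days.
Total: 138 days.
138 mod 7 = 5, so Thursday + 5 = Tuesday.

Tuesday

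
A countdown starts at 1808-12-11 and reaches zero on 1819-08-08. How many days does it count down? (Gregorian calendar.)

3892

Dec 11, 1808 → Dec 11, 1809: 365 days.
Dec 11, 1809 → Dec 11, 1810: 365 days.
Dec 11, 1810 → Dec 11, 1811: 365 days.
Dec 11, 1811 → Dec 11, 1812: 366 days (Feb 29, 1812 is in that span).
Dec 11, 1812 → Dec 11, 1813: 365 days.
Dec 11, 1813 → Dec 11, 1814: 365 days.
Dec 11, 1814 → Dec 11, 1815: 365 days.
Dec 11, 1815 → Dec 11, 1816: 366 days (Feb 29, 1816 is in that span).
Dec 11, 1816 → Dec 11, 1817: 365 days.
Dec 11, 1817 → Dec 11, 1818: 365 days.
Dec 11, 1818 → Jan 11, 1819: 31 days (December has 31).
Jan 11, 1819 → Feb 11, 1819: 31 days (January has 31).
Feb 11, 1819 → Mar 11, 1819: 28 days (February has 28).
Mar 11, 1819 → Apr 11, 1819: 31 days (March has 31).
Apr 11, 1819 → May 11, 1819: 30 days (April has 30).
May 11, 1819 → Jun 11, 1819: 31 days (May has 31).
Jun 11, 1819 → Jul 11, 1819: 30 days (June has 30).
Jul 11, 1819 → Aug 8, 1819: 28 days.
Total: 3892 days.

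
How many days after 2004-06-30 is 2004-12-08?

161

Jun 30, 2004 → Jul 30, 2004: 30 days (June has 30).
Jul 30, 2004 → Aug 30, 2004: 31 days (July has 31).
Aug 30, 2004 → Sep 30, 2004: 31 days (August has 31).
Sep 30, 2004 → Oct 30, 2004: 30 days (September has 30).
Oct 30, 2004 → Nov 30, 2004: 31 days (October has 31).
Nov 30, 2004 → Dec 8, 2004: 8 days.
Total: 161 days.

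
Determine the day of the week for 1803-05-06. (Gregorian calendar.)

Friday

Doomsday rule: the anchor day for the 1800s is Friday. For year 03: 3÷12 = 0 r 3, and 3÷4 = 0, so 0+3+0 = 3.
Friday + 3 ≡ Monday — that's 1803's doomsday.
In May the doomsday date is May 9.
May 6 is 3 days before May 9; 3 mod 7 = 3, so Monday − 3 = Friday.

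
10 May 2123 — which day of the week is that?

Monday

Doomsday rule: the anchor day for the 2100s is Sunday. For year 23: 23÷12 = 1 r 11, and 11÷4 = 2, so 1+11+2 = 14.
Sunday + 14 ≡ Sunday — that's 2123's doomsday.
In May the doomsday date is May 9.
May 10 is 1 day after May 9; 1 mod 7 = 1, so Sunday + 1 = Monday.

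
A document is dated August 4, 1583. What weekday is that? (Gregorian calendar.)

Thursday

Doomsday rule: the anchor day for the 1500s is Wednesday. For year 83: 83÷12 = 6 r 11, and 11÷4 = 2, so 6+11+2 = 19.
Wednesday + 19 ≡ Monday — that's 1583's doomsday.
In August the doomsday date is Aug 8.
Aug 4 is 4 days before Aug 8; 4 mod 7 = 4, so Monday − 4 = Thursday.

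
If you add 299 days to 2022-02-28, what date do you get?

Feb has 28 days: +1 → Mar 1, 2022 (298 left).
Mar has 31 days: +31 → Apr 1, 2022 (267 left).
Apr has 30 days: +30 → May 1, 2022 (237 left).
May has 31 days: +31 → Jun 1, 2022 (206 left).
Jun has 30 days: +30 → Jul 1, 2022 (176 left).
Jul has 31 days: +31 → Aug 1, 2022 (145 left).
Aug has 31 days: +31 → Sep 1, 2022 (114 left).
Sep has 30 days: +30 → Oct 1, 2022 (84 left).
Oct has 31 days: +31 → Nov 1, 2022 (53 left).
Nov has 30 days: +30 → Dec 1, 2022 (23 left).
+23 → Dec 24, 2022.

December 24, 2022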